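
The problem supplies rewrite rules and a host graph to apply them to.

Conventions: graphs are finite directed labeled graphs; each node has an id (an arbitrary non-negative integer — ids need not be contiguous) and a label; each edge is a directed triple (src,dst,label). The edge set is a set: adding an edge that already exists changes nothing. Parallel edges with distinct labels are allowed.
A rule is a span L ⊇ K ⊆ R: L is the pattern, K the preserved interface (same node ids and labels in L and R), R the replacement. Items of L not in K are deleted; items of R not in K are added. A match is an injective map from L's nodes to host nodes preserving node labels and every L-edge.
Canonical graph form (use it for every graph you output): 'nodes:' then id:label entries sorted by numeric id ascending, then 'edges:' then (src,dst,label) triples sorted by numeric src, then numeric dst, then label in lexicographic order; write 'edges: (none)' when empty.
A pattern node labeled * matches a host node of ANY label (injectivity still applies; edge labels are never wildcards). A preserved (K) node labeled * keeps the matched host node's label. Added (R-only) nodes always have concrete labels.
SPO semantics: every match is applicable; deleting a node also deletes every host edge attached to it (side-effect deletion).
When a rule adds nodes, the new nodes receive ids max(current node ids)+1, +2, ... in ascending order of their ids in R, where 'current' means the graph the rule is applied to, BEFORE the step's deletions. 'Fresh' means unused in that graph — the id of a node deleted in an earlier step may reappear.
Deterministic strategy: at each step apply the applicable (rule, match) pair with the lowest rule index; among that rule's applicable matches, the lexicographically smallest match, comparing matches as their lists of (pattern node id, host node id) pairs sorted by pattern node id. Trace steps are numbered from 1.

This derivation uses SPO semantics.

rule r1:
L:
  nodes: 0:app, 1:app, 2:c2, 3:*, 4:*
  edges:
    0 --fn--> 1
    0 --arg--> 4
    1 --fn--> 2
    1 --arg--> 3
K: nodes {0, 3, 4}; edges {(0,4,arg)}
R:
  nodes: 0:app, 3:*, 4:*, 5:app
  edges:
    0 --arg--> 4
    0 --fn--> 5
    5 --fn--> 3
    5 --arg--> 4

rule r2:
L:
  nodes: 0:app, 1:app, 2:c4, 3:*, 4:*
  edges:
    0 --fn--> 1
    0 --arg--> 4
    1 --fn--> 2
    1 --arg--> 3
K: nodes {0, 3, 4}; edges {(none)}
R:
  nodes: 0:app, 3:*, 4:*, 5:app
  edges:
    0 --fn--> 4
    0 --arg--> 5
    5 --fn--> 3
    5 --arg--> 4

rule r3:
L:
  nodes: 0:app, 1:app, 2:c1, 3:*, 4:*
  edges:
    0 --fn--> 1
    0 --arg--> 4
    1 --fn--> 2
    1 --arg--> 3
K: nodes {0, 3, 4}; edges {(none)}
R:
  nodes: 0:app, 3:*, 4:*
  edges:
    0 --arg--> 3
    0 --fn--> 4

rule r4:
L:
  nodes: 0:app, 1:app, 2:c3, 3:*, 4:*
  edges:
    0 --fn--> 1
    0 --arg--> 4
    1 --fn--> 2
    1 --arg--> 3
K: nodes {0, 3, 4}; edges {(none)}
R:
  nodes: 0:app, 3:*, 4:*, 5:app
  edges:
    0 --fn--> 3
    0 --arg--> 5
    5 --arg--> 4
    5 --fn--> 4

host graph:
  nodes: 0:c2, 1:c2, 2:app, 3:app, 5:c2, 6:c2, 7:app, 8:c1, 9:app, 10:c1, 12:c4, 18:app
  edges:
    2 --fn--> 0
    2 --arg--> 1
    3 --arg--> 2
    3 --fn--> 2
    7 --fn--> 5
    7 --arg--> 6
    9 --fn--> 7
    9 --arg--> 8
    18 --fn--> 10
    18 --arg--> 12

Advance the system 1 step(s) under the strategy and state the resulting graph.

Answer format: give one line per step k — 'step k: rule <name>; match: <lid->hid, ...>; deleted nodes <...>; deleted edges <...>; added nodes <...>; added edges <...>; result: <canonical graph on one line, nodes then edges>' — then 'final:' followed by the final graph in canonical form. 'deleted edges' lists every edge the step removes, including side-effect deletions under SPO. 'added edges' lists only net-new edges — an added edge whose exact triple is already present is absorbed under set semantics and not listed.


step 1: rule r1; match: 0->9, 1->7, 2->5, 3->6, 4->8; deleted nodes 5, 7; deleted edges (7,5,fn); (7,6,arg); (9,7,fn); added nodes 19; added edges (9,19,fn); (19,6,fn); (19,8,arg); result: nodes: 0:c2, 1:c2, 2:app, 3:app, 6:c2, 8:c1, 9:app, 10:c1, 12:c4, 18:app, 19:app edges: (2,0,fn); (2,1,arg); (3,2,arg); (3,2,fn); (9,8,arg); (9,19,fn); (18,10,fn); (18,12,arg); (19,6,fn); (19,8,arg)
final:
nodes: 0:c2, 1:c2, 2:app, 3:app, 6:c2, 8:c1, 9:app, 10:c1, 12:c4, 18:app, 19:app
edges: (2,0,fn); (2,1,arg); (3,2,arg); (3,2,fn); (9,8,arg); (9,19,fn); (18,10,fn); (18,12,arg); (19,6,fn); (19,8,arg)


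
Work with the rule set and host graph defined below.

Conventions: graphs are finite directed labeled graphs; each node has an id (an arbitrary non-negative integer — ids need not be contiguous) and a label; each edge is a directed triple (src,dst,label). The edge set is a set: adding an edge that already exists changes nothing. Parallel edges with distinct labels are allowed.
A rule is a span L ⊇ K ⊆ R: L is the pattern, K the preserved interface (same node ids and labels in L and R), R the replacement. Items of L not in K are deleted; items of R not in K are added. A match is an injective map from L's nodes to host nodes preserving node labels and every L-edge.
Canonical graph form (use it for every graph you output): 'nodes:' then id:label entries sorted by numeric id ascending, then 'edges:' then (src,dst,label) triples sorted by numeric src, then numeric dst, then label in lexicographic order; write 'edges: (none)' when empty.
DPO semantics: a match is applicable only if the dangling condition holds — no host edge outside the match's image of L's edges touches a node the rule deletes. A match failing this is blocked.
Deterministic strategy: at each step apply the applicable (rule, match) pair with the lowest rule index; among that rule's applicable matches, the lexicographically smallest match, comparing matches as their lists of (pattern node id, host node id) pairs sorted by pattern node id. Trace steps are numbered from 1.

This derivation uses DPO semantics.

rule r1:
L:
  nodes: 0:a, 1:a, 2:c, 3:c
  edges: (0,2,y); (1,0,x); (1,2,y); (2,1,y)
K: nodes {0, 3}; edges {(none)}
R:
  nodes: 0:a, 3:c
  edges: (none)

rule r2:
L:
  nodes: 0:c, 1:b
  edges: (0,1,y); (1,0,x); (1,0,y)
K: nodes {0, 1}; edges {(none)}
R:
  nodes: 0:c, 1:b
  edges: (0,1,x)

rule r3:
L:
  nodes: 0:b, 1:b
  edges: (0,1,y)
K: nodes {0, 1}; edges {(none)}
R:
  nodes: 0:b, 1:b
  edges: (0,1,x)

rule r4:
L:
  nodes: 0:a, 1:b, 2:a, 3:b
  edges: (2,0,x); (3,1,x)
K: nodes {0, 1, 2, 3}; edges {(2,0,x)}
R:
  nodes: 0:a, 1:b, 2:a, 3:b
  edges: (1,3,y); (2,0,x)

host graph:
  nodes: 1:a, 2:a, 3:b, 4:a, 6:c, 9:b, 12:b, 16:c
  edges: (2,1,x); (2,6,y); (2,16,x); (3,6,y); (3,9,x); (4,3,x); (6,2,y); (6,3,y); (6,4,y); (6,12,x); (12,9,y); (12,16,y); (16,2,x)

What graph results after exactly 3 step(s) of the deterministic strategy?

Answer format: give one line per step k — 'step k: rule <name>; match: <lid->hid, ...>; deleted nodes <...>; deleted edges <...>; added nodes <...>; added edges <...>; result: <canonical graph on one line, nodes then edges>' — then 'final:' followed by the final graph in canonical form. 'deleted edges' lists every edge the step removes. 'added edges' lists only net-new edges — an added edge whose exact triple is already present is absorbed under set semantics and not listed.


step 1: rule r3; match: 0->12, 1->9; deleted nodes (none); deleted edges (12,9,y); added nodes (none); added edges (12,9,x); result: nodes: 1:a, 2:a, 3:b, 4:a, 6:c, 9:b, 12:b, 16:c edges: (2,1,x); (2,6,y); (2,16,x); (3,6,y); (3,9,x); (4,3,x); (6,2,y); (6,3,y); (6,4,y); (6,12,x); (12,9,x); (12,16,y); (16,2,x)
step 2: rule r4; match: 0->1, 1->9, 2->2, 3->3; deleted nodes (none); deleted edges (3,9,x); added nodes (none); added edges (9,3,y); result: nodes: 1:a, 2:a, 3:b, 4:a, 6:c, 9:b, 12:b, 16:c edges: (2,1,x); (2,6,y); (2,16,x); (3,6,y); (4,3,x); (6,2,y); (6,3,y); (6,4,y); (6,12,x); (9,3,y); (12,9,x); (12,16,y); (16,2,x)
step 3: rule r3; match: 0->9, 1->3; deleted nodes (none); deleted edges (9,3,y); added nodes (none); added edges (9,3,x); result: nodes: 1:a, 2:a, 3:b, 4:a, 6:c, 9:b, 12:b, 16:c edges: (2,1,x); (2,6,y); (2,16,x); (3,6,y); (4,3,x); (6,2,y); (6,3,y); (6,4,y); (6,12,x); (9,3,x); (12,9,x); (12,16,y); (16,2,x)
final:
nodes: 1:a, 2:a, 3:b, 4:a, 6:c, 9:b, 12:b, 16:c
edges: (2,1,x); (2,6,y); (2,16,x); (3,6,y); (4,3,x); (6,2,y); (6,3,y); (6,4,y); (6,12,x); (9,3,x); (12,9,x); (12,16,y); (16,2,x)


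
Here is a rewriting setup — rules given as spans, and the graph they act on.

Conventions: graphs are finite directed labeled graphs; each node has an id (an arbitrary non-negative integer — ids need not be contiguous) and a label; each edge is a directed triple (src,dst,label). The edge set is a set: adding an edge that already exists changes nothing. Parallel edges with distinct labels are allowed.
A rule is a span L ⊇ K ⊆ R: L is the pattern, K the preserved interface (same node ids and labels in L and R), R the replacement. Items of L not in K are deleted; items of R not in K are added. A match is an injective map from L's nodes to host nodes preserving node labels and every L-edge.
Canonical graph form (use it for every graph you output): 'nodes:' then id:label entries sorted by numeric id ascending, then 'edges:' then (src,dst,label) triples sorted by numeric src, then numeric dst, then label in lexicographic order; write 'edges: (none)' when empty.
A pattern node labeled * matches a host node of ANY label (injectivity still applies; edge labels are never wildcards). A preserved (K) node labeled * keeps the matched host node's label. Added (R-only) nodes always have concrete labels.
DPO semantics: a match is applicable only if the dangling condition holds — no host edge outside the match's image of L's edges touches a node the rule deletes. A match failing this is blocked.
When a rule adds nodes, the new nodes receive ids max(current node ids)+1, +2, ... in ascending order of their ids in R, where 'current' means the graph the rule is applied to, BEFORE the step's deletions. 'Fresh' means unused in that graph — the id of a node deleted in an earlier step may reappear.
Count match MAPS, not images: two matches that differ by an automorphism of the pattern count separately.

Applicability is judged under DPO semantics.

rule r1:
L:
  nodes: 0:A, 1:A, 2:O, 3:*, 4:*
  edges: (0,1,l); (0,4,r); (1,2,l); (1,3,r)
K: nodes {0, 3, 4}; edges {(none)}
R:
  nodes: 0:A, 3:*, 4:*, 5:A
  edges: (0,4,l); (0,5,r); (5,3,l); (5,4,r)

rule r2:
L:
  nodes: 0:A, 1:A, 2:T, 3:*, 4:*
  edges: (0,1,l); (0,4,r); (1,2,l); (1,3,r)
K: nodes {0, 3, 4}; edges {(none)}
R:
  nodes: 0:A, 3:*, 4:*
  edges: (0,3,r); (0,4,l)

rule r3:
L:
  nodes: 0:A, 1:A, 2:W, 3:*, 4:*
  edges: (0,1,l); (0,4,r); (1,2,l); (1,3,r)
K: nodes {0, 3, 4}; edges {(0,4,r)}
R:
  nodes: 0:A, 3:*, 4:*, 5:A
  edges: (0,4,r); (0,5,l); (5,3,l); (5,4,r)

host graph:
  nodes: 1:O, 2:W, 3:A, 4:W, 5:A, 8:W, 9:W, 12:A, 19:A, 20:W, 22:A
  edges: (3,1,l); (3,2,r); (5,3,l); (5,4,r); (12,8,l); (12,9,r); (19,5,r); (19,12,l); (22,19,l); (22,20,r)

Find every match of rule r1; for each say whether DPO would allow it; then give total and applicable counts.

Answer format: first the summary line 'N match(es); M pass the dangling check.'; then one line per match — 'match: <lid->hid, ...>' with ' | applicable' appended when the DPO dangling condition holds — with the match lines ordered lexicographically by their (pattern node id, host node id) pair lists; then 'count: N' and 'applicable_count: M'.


1 match(es); 1 pass the dangling check.
match: 0->5, 1->3, 2->1, 3->2, 4->4 | applicable
count: 1
applicable_count: 1


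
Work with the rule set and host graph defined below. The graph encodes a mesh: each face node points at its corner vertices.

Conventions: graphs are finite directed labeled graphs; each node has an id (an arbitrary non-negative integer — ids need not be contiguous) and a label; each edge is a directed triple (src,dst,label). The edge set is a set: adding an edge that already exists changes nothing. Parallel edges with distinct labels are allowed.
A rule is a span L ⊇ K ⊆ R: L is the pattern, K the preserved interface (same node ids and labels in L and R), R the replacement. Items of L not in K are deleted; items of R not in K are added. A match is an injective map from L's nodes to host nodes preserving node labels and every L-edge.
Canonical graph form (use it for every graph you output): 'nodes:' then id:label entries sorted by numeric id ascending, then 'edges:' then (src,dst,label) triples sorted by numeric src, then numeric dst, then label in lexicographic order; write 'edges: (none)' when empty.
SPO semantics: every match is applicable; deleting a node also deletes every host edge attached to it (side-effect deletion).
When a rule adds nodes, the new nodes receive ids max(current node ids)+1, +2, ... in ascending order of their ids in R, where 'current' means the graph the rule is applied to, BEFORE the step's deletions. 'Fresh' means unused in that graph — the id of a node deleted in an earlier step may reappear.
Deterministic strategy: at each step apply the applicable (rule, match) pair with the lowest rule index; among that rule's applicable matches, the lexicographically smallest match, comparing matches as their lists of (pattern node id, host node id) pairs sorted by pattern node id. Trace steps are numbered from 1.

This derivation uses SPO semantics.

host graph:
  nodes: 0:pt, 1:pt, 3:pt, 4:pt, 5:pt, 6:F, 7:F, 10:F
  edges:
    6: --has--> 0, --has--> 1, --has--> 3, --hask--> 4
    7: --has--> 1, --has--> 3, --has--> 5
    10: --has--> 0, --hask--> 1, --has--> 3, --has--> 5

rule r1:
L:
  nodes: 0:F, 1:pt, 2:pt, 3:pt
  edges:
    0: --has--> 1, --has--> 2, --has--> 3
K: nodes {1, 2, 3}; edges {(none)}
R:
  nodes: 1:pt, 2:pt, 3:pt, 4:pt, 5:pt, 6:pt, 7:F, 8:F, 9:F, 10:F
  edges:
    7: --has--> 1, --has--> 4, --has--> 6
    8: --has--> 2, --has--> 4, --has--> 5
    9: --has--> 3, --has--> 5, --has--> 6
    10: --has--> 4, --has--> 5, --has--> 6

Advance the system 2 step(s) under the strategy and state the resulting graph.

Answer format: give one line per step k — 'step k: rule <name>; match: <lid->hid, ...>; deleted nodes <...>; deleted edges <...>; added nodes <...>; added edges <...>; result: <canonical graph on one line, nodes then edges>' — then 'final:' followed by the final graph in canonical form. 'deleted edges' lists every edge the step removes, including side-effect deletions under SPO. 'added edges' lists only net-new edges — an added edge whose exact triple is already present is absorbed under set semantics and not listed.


step 1: rule r1; match: 0->6, 1->0, 2->1, 3->3; deleted nodes 6; deleted edges (6,0,has); (6,1,has); (6,3,has); (6,4,hask); added nodes 11, 12, 13, 14, 15, 16, 17; added edges (14,0,has); (14,11,has); (14,13,has); (15,1,has); (15,11,has); (15,12,has); (16,3,has); (16,12,has); (16,13,has); (17,11,has); (17,12,has); (17,13,has); result: nodes: 0:pt, 1:pt, 3:pt, 4:pt, 5:pt, 7:F, 10:F, 11:pt, 12:pt, 13:pt, 14:F, 15:F, 16:F, 17:F edges: (7,1,has); (7,3,has); (7,5,has); (10,0,has); (10,1,hask); (10,3,has); (10,5,has); (14,0,has); (14,11,has); (14,13,has); (15,1,has); (15,11,has); (15,12,has); (16,3,has); (16,12,has); (16,13,has); (17,11,has); (17,12,has); (17,13,has)
step 2: rule r1; match: 0->7, 1->1, 2->3, 3->5; deleted nodes 7; deleted edges (7,1,has); (7,3,has); (7,5,has); added nodes 18, 19, 20, 21, 22, 23, 24; added edges (21,1,has); (21,18,has); (21,20,has); (22,3,has); (22,18,has); (22,19,has); (23,5,has); (23,19,has); (23,20,has); (24,18,has); (24,19,has); (24,20,has); result: nodes: 0:pt, 1:pt, 3:pt, 4:pt, 5:pt, 10:F, 11:pt, 12:pt, 13:pt, 14:F, 15:F, 16:F, 17:F, 18:pt, 19:pt, 20:pt, 21:F, 22:F, 23:F, 24:F edges: (10,0,has); (10,1,hask); (10,3,has); (10,5,has); (14,0,has); (14,11,has); (14,13,has); (15,1,has); (15,11,has); (15,12,has); (16,3,has); (16,12,has); (16,13,has); (17,11,has); (17,12,has); (17,13,has); (21,1,has); (21,18,has); (21,20,has); (22,3,has); (22,18,has); (22,19,has); (23,5,has); (23,19,has); (23,20,has); (24,18,has); (24,19,has); (24,20,has)
final:
nodes: 0:pt, 1:pt, 3:pt, 4:pt, 5:pt, 10:F, 11:pt, 12:pt, 13:pt, 14:F, 15:F, 16:F, 17:F, 18:pt, 19:pt, 20:pt, 21:F, 22:F, 23:F, 24:F
edges: (10,0,has); (10,1,hask); (10,3,has); (10,5,has); (14,0,has); (14,11,has); (14,13,has); (15,1,has); (15,11,has); (15,12,has); (16,3,has); (16,12,has); (16,13,has); (17,11,has); (17,12,has); (17,13,has); (21,1,has); (21,18,has); (21,20,has); (22,3,has); (22,18,has); (22,19,has); (23,5,has); (23,19,has); (23,20,has); (24,18,has); (24,19,has); (24,20,has)


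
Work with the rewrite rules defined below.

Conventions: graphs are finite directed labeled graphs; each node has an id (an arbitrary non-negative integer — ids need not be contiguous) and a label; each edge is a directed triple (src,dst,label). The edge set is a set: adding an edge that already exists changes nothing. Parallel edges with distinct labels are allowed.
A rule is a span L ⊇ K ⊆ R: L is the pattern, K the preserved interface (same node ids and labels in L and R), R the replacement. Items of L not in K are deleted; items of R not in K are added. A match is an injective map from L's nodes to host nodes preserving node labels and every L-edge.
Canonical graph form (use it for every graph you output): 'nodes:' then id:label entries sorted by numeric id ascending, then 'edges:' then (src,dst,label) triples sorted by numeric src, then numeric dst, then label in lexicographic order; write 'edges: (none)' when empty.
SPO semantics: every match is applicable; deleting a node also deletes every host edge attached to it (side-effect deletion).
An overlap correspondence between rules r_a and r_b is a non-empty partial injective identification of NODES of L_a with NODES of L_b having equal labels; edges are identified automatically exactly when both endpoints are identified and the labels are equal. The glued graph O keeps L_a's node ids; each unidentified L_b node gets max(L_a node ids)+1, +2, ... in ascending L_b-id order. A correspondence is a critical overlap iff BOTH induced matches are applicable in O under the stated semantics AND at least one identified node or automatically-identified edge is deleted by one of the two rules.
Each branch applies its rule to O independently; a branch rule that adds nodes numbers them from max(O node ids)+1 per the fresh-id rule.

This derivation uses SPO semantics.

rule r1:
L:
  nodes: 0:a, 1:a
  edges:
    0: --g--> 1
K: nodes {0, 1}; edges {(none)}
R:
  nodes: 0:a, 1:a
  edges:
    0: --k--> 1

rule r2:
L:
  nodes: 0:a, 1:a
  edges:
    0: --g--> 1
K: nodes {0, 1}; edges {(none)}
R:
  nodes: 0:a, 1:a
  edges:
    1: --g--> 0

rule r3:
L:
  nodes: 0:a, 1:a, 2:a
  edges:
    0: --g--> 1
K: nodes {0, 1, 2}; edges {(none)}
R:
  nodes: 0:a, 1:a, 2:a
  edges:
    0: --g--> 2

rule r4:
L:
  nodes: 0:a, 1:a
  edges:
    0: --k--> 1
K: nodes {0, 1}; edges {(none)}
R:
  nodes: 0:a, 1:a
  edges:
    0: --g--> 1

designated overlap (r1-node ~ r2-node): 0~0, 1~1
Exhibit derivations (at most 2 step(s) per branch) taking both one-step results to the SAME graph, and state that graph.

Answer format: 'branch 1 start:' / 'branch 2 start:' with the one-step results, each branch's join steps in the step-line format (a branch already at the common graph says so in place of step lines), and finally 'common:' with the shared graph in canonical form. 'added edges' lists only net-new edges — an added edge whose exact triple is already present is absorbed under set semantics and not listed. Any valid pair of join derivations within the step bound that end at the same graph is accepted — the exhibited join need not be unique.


branch 1 start:
nodes: 0:a, 1:a
edges: (0,1,k)
branch 2 start:
nodes: 0:a, 1:a
edges: (1,0,g)
branch 1 step 1: rule r4; match: 0->0, 1->1; deleted nodes (none); deleted edges (0,1,k); added nodes (none); added edges (0,1,g); result: nodes: 0:a, 1:a edges: (0,1,g)
branch 2 step 1: rule r2; match: 0->1, 1->0; deleted nodes (none); deleted edges (1,0,g); added nodes (none); added edges (0,1,g); result: nodes: 0:a, 1:a edges: (0,1,g)
common:
nodes: 0:a, 1:a
edges: (0,1,g)


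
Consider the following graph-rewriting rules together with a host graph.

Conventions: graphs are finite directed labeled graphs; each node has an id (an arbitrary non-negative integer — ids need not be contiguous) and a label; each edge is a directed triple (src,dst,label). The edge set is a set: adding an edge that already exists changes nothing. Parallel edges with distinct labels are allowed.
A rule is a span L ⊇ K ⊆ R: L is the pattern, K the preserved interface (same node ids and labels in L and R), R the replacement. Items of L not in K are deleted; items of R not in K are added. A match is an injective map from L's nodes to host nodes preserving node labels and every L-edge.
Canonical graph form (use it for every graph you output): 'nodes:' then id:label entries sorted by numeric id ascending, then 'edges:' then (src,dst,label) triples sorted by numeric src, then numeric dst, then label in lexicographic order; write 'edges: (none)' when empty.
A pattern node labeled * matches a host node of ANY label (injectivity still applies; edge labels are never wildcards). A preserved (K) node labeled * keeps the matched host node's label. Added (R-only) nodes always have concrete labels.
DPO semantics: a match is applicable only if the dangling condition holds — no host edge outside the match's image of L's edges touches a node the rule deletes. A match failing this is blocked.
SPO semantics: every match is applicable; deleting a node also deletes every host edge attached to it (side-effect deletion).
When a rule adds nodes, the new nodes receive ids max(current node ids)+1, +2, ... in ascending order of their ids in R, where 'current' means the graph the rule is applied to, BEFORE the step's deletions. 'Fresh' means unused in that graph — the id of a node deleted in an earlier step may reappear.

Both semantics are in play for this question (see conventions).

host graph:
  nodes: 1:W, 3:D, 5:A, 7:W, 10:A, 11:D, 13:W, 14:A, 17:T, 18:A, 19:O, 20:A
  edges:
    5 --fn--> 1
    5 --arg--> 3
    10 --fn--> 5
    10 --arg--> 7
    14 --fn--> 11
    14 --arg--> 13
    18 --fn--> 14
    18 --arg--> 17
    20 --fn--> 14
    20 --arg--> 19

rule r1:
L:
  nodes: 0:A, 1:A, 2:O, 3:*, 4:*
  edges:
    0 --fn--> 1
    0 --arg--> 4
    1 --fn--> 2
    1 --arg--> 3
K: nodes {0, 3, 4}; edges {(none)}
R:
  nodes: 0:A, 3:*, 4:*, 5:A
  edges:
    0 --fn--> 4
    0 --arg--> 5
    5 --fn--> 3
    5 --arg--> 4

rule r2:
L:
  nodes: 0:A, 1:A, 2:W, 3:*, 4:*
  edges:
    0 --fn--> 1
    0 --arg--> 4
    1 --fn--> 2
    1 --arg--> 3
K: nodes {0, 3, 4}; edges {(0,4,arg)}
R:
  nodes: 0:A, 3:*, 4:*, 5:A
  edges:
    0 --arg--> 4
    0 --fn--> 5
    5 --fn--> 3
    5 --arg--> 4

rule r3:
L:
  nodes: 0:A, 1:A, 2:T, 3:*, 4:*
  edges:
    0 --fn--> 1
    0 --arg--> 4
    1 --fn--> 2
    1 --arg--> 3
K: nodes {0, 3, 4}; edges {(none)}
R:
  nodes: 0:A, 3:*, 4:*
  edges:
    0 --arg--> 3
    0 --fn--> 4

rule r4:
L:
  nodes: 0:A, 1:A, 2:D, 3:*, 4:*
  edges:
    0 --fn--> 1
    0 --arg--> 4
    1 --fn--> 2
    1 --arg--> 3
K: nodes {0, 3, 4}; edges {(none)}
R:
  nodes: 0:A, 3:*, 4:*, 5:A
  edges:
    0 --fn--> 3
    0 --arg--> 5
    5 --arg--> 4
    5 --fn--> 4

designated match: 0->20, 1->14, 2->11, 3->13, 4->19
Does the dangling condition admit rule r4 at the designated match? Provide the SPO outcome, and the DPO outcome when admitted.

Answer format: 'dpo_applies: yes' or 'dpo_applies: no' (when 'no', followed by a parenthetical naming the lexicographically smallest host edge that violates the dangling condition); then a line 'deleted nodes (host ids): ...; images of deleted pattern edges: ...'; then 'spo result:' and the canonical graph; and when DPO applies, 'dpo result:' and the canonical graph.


dpo_applies: no
(the rule deletes node 14, which keeps host edge (18,14,fn) outside the match image — the dangling condition fails, DPO blocks; SPO proceeds and side-deletes such edges)
deleted nodes (host ids): 11, 14; images of deleted pattern edges: (14,11,fn); (14,13,arg); (20,14,fn); (20,19,arg)
spo result:
nodes: 1:W, 3:D, 5:A, 7:W, 10:A, 13:W, 17:T, 18:A, 19:O, 20:A, 21:A
edges: (5,1,fn); (5,3,arg); (10,5,fn); (10,7,arg); (18,17,arg); (20,13,fn); (20,21,arg); (21,19,arg); (21,19,fn)


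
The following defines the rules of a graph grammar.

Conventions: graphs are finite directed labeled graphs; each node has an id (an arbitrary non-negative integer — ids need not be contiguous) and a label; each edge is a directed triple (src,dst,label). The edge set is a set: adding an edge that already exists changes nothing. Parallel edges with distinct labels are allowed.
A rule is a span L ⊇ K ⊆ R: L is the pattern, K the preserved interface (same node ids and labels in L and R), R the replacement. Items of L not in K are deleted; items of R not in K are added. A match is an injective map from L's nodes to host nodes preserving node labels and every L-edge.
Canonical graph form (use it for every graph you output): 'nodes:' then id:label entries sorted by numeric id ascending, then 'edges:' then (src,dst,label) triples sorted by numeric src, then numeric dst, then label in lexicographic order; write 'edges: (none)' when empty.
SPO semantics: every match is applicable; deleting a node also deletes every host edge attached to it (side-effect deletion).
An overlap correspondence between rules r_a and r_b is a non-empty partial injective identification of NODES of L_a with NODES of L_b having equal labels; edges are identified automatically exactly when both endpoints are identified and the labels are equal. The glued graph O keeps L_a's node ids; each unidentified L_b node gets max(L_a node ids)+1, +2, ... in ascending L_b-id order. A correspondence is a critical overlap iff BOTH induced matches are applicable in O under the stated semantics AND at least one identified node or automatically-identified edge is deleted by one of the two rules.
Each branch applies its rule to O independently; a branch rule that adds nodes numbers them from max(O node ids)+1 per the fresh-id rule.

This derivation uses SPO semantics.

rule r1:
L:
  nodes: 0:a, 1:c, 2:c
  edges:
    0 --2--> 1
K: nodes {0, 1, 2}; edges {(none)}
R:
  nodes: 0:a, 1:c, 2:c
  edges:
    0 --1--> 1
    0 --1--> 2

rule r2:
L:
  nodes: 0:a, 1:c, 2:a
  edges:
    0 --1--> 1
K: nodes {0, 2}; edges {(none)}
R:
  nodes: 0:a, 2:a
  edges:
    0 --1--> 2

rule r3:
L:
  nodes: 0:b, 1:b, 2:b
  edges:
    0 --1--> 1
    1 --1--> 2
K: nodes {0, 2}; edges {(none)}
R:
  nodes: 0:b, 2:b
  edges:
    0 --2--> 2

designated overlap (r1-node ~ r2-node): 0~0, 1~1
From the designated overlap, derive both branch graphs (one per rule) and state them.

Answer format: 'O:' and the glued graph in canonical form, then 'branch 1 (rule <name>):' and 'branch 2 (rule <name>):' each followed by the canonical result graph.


O:
nodes: 0:a, 1:c, 2:c, 3:a
edges: (0,1,1); (0,1,2)
branch 1 (rule r1):
nodes: 0:a, 1:c, 2:c, 3:a
edges: (0,1,1); (0,2,1)
branch 2 (rule r2):
nodes: 0:a, 2:c, 3:a
edges: (0,3,1)


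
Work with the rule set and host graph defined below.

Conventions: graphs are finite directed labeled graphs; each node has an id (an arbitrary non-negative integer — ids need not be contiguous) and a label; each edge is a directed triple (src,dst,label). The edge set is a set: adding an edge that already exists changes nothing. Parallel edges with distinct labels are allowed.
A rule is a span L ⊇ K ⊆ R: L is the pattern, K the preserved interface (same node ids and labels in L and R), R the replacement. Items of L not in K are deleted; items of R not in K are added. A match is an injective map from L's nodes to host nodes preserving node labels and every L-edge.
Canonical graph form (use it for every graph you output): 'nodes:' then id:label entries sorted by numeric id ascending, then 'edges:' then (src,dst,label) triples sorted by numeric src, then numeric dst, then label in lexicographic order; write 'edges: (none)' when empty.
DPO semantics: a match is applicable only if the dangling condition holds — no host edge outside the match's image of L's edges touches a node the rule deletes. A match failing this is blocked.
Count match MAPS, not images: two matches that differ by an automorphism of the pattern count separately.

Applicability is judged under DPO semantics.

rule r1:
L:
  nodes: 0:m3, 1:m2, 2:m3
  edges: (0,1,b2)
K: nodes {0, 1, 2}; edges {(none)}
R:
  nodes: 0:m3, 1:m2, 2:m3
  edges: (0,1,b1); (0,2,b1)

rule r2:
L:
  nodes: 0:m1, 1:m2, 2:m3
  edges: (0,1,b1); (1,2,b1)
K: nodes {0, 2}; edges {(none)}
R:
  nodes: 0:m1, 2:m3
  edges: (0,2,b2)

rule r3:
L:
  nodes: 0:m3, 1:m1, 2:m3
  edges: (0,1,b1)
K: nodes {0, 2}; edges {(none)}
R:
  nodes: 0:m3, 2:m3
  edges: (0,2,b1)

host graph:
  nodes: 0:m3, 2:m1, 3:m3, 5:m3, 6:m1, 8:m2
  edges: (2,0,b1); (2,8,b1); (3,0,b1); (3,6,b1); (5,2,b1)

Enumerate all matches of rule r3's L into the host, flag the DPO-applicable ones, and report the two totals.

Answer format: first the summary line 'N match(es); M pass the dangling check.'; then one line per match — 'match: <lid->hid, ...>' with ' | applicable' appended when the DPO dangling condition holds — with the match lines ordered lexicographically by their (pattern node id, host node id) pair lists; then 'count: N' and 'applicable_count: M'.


4 match(es); 2 pass the dangling check.
match: 0->3, 1->6, 2->0 | applicable
match: 0->3, 1->6, 2->5 | applicable
match: 0->5, 1->2, 2->0
match: 0->5, 1->2, 2->3
count: 4
applicable_count: 2


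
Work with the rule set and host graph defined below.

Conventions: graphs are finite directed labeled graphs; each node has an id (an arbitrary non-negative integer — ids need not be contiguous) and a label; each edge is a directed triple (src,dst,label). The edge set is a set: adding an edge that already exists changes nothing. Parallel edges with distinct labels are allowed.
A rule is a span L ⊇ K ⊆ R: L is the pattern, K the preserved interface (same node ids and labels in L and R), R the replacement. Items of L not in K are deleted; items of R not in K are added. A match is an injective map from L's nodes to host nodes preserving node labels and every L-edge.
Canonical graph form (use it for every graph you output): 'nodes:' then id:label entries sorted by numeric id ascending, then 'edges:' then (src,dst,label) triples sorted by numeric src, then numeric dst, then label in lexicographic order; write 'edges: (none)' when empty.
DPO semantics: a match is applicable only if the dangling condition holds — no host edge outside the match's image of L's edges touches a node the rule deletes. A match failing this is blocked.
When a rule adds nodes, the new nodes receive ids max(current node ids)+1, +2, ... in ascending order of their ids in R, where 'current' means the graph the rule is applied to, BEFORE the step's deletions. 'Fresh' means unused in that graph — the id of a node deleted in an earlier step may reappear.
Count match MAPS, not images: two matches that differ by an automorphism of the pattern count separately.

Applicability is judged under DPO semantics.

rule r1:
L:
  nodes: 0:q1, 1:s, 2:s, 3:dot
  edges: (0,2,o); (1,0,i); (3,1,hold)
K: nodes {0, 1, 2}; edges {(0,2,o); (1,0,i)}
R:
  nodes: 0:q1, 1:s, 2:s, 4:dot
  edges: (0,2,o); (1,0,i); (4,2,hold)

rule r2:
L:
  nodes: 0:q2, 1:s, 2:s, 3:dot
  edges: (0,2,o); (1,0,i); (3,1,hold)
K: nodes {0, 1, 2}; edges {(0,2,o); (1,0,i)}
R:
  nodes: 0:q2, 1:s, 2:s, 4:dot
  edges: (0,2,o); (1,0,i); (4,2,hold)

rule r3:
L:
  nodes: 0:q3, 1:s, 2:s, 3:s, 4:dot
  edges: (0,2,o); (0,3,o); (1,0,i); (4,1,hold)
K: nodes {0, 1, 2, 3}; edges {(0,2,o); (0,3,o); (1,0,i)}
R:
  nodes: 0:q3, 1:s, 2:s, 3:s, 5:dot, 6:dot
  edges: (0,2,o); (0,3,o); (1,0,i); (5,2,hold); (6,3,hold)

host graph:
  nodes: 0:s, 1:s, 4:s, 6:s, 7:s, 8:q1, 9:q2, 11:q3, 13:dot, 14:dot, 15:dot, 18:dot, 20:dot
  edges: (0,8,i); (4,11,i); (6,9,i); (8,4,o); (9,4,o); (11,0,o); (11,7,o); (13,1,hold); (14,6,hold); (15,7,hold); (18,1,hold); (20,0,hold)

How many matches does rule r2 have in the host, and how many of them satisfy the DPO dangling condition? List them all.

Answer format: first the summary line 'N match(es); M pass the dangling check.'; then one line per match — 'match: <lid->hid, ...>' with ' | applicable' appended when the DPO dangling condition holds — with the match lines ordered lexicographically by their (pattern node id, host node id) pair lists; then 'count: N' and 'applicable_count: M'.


1 match(es); 1 pass the dangling check.
match: 0->9, 1->6, 2->4, 3->14 | applicable
count: 1
applicable_count: 1


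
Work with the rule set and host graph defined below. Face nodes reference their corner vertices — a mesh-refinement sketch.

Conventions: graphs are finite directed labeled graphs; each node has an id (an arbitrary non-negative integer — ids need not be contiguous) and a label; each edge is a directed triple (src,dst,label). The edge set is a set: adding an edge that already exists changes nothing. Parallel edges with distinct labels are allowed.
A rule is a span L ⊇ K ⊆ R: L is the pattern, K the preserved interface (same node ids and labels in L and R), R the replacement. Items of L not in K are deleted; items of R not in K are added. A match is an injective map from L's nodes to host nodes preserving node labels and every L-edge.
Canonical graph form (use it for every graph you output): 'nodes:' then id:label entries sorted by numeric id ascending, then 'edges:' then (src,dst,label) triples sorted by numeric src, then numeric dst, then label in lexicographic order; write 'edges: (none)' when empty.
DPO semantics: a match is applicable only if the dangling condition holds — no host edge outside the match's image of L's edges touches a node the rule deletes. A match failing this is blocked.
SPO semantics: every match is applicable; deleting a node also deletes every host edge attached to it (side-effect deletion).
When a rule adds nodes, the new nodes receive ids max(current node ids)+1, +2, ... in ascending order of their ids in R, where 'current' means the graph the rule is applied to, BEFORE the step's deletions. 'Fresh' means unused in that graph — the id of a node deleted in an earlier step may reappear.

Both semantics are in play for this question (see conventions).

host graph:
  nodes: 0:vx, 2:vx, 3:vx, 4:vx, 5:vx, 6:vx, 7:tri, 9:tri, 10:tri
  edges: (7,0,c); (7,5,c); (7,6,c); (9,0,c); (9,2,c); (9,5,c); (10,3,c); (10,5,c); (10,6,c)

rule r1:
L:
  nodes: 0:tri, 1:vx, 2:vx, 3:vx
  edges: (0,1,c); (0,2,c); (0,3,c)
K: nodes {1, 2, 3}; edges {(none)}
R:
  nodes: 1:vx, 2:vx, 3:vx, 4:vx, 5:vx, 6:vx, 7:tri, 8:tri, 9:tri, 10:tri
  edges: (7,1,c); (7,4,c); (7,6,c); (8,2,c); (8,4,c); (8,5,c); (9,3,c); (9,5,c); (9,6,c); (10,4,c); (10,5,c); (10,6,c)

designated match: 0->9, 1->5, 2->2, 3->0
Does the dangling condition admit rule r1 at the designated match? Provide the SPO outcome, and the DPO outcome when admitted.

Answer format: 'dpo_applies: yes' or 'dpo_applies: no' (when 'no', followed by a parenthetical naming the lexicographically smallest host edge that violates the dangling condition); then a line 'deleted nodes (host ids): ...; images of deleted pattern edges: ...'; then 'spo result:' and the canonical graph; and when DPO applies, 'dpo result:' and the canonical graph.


dpo_applies: yes
deleted nodes (host ids): 9; images of deleted pattern edges: (9,0,c); (9,2,c); (9,5,c)
spo result:
nodes: 0:vx, 2:vx, 3:vx, 4:vx, 5:vx, 6:vx, 7:tri, 10:tri, 11:vx, 12:vx, 13:vx, 14:tri, 15:tri, 16:tri, 17:tri
edges: (7,0,c); (7,5,c); (7,6,c); (10,3,c); (10,5,c); (10,6,c); (14,5,c); (14,11,c); (14,13,c); (15,2,c); (15,11,c); (15,12,c); (16,0,c); (16,12,c); (16,13,c); (17,11,c); (17,12,c); (17,13,c)
dpo result:
nodes: 0:vx, 2:vx, 3:vx, 4:vx, 5:vx, 6:vx, 7:tri, 10:tri, 11:vx, 12:vx, 13:vx, 14:tri, 15:tri, 16:tri, 17:tri
edges: (7,0,c); (7,5,c); (7,6,c); (10,3,c); (10,5,c); (10,6,c); (14,5,c); (14,11,c); (14,13,c); (15,2,c); (15,11,c); (15,12,c); (16,0,c); (16,12,c); (16,13,c); (17,11,c); (17,12,c); (17,13,c)


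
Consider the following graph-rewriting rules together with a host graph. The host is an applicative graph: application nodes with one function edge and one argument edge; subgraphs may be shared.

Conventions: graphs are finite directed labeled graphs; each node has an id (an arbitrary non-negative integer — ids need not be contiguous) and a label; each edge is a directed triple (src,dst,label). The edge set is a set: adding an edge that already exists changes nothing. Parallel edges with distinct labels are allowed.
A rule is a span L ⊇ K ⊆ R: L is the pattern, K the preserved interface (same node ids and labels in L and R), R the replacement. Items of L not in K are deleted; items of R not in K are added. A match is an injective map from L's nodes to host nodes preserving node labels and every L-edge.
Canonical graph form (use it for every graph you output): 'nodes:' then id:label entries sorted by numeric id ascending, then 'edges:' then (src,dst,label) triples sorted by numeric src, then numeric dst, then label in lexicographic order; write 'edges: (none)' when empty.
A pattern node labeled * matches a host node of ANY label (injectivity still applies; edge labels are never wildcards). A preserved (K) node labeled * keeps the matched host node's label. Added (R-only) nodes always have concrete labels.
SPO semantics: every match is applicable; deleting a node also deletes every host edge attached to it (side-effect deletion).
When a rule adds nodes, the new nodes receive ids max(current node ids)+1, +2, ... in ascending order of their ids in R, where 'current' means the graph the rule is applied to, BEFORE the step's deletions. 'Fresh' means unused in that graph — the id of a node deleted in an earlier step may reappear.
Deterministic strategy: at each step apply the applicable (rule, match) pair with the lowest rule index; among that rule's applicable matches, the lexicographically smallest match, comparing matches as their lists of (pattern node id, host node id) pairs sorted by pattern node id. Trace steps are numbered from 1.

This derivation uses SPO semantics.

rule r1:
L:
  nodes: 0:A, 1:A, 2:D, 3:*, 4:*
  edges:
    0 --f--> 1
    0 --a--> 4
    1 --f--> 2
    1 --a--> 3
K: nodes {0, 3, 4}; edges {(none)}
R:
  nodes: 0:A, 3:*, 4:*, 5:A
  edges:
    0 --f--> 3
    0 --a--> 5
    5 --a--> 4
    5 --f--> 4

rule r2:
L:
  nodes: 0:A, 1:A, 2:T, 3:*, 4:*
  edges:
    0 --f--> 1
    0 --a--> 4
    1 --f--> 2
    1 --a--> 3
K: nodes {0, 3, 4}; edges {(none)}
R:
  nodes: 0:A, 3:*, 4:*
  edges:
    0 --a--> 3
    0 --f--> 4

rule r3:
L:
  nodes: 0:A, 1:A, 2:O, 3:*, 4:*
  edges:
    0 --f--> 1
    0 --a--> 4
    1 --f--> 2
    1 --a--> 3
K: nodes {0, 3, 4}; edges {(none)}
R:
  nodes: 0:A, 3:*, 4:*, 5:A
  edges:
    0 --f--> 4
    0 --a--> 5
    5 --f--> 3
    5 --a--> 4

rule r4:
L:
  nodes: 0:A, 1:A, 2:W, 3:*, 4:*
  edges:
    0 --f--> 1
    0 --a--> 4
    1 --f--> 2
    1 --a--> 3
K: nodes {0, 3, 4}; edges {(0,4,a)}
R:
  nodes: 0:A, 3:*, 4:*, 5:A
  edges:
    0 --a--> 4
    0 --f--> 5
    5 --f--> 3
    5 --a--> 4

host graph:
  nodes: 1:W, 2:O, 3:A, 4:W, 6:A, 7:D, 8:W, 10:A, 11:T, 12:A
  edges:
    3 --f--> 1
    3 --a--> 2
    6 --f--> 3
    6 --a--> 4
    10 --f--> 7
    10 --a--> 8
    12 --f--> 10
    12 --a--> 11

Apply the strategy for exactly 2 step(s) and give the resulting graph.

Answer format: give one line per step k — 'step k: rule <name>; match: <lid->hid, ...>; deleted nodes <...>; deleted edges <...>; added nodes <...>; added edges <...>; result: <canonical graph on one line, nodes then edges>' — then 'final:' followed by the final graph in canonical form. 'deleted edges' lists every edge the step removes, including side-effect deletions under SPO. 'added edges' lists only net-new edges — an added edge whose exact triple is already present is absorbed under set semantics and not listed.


step 1: rule r1; match: 0->12, 1->10, 2->7, 3->8, 4->11; deleted nodes 7, 10; deleted edges (10,7,f); (10,8,a); (12,10,f); (12,11,a); added nodes 13; added edges (12,8,f); (12,13,a); (13,11,a); (13,11,f); result: nodes: 1:W, 2:O, 3:A, 4:W, 6:A, 8:W, 11:T, 12:A, 13:A edges: (3,1,f); (3,2,a); (6,3,f); (6,4,a); (12,8,f); (12,13,a); (13,11,a); (13,11,f)
step 2: rule r4; match: 0->6, 1->3, 2->1, 3->2, 4->4; deleted nodes 1, 3; deleted edges (3,1,f); (3,2,a); (6,3,f); added nodes 14; added edges (6,14,f); (14,2,f); (14,4,a); result: nodes: 2:O, 4:W, 6:A, 8:W, 11:T, 12:A, 13:A, 14:A edges: (6,4,a); (6,14,f); (12,8,f); (12,13,a); (13,11,a); (13,11,f); (14,2,f); (14,4,a)
final:
nodes: 2:O, 4:W, 6:A, 8:W, 11:T, 12:A, 13:A, 14:A
edges: (6,4,a); (6,14,f); (12,8,f); (12,13,a); (13,11,a); (13,11,f); (14,2,f); (14,4,a)
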